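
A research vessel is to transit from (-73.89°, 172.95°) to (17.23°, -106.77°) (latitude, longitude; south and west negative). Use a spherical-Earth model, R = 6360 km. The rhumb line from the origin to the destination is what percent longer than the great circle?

Great circle: σ = 1.8130 rad → d_gc = Rσ = 11530.6 km
Rhumb: Δφ = +1.5903, Δλ = +1.4012, Δψ = +2.2607, q = Δφ/Δψ = 0.7035 → d_rh = R√(Δφ²+q²Δλ²) = 11899.8 km
Excess = (11899.8 − 11530.6) / 11530.6 = 369.2 / 11530.6 = 3.20% ≈ 3.2%

3.2%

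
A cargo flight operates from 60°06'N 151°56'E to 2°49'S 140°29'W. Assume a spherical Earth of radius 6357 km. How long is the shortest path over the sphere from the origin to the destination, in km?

cos σ = sin φ₁ sin φ₂ + cos φ₁ cos φ₂ cos Δλ
      = sin(60.10°)sin(-2.82°) + cos(60.10°)cos(-2.82°)cos(67.58°) = 0.1473
σ = 81.532° → d = Rσ = 6357·1.42300 = 9046 km

9046 km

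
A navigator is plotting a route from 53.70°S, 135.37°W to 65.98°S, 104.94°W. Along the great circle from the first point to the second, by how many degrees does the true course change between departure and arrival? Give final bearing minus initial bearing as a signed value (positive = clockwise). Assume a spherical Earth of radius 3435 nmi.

Initial bearing θ₁ = atan2(sin Δλ cos φ₂, cos φ₁ sin φ₂ − sin φ₁ cos φ₂ cos Δλ) = 141.36°
Final bearing θ₂ = (initial bearing from the destination back to the start) + 180° = 114.75°
Δθ = θ₂ − θ₁ = -26.6°

-26.6°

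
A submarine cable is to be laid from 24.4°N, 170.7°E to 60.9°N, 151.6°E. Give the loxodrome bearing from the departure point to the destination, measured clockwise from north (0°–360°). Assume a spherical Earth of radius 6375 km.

339.9°

Meridional parts: M(φ₁)=+0.4393, M(φ₂)=+1.3488 → ΔM = +0.9095;  Δλ = -0.3334 rad
tan C = Δλ / ΔM = -0.3665 → C = 339.87°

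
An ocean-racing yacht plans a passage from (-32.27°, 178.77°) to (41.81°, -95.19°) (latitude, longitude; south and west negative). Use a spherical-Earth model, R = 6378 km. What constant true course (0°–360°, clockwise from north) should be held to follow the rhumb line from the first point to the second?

Meridional parts: M(φ₁)=-0.5956, M(φ₂)=+0.8047 → ΔM = +1.4003;  Δλ = +1.5017 rad
tan C = Δλ / ΔM = +1.0724 → C = 47.00°

47.0°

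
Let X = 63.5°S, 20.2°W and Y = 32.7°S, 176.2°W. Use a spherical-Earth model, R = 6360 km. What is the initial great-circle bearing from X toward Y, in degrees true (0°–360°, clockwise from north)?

N = sin Δλ·cos φ₂ = -0.3423;  D = cos φ₁ sin φ₂ − sin φ₁ cos φ₂ cos Δλ = -0.9290
initial course = atan2(N, D) = 200.22°

200.2°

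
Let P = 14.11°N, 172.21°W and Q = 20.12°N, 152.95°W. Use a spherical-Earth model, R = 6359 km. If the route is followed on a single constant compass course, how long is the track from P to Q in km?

Δψ = ln[tan(π/4+φ₂/2)/tan(π/4+φ₁/2)] = +0.1098;  Δφ = +0.1049 rad,  Δλ = +0.3362 rad
q = Δφ/Δψ = 0.9552
d = R·√(Δφ² + q²Δλ²) = 6359·0.33779 = 2148 km

2148 km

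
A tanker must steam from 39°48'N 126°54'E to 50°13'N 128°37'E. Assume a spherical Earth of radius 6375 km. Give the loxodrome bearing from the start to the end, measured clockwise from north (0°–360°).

6.6°

Meridional parts: M(φ₁)=+0.7584, M(φ₂)=+1.0166 → ΔM = +0.2582;  Δλ = +0.0300 rad
tan C = Δλ / ΔM = +0.1160 → C = 6.62°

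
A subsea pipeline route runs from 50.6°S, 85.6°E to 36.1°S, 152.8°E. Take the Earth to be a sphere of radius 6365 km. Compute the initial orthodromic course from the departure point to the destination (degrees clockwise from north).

N = sin Δλ·cos φ₂ = +0.7449;  D = cos φ₁ sin φ₂ − sin φ₁ cos φ₂ cos Δλ = -0.1320
initial course = atan2(N, D) = 100.05°

100.1°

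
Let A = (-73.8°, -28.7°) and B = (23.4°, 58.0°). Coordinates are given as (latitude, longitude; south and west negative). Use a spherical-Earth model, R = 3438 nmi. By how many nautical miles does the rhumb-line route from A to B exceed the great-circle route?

229 nmi

Great circle: cos σ = sin φ₁ sin φ₂ + cos φ₁ cos φ₂ cos Δλ,  σ = 1.9462 rad → d_gc = 6691.0 nmi
Rhumb line: Δψ = +2.3699, q = Δφ/Δψ = 0.7158, d_rh = R√(Δφ²+q²Δλ²) = 6919.9 nmi
Excess = 6919.9 − 6691.0 = 228.9 ≈ 229 nmi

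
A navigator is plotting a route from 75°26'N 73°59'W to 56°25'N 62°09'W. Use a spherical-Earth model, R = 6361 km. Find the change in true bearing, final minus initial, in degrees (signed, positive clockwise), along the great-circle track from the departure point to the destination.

+11.0°

At departure: θ₁ = atan2(sin Δλ cos φ₂, cos φ₁ sin φ₂ − sin φ₁ cos φ₂ cos Δλ) = 160.16°
At arrival: θ₂ = atan2(sin Δλ cos φ₁, −cos φ₂ sin φ₁ + sin φ₂ cos φ₁ cos Δλ) = 171.13°
Δθ = θ₂ − θ₁ = +11.0°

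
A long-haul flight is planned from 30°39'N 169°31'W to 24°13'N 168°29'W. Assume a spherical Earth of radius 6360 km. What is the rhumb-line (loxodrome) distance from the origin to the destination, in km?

Δψ = ln[tan(π/4+φ₂/2)/tan(π/4+φ₁/2)] = -0.1266;  Δφ = -0.1123 rad,  Δλ = +0.0180 rad
q = Δφ/Δψ = 0.8868
d = R·√(Δφ² + q²Δλ²) = 6360·0.11342 = 721 km

721 km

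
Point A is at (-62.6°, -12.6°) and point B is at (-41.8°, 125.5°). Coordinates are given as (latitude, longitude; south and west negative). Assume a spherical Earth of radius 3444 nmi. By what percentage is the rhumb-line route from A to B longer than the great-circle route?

Great circle: σ = 1.2277 rad → d_gc = Rσ = 4228.2 nmi
Rhumb: Δφ = +0.3630, Δλ = +2.4103, Δψ = +0.6070, q = Δφ/Δψ = 0.5980 → d_rh = R√(Δφ²+q²Δλ²) = 5119.3 nmi
Excess = (5119.3 − 4228.2) / 4228.2 = 891.1 / 4228.2 = 21.08% ≈ 21.1%

21.1%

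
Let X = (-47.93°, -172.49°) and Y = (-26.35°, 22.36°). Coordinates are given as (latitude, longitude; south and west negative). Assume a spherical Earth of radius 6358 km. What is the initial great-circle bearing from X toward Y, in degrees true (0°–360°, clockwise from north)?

193.7°

θ = atan2( sin Δλ·cos φ₂ ,  cos φ₁ sin φ₂ − sin φ₁ cos φ₂ cos Δλ )
  = atan2(-0.2297, -0.9404) = 193.72°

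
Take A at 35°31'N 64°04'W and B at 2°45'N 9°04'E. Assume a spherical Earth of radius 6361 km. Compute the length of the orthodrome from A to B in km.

8294 km

cos σ = sin φ₁ sin φ₂ + cos φ₁ cos φ₂ cos Δλ
      = sin(35.52°)sin(2.75°) + cos(35.52°)cos(2.75°)cos(73.13°) = 0.2638
σ = 74.707° → d = Rσ = 6361·1.30387 = 8294 km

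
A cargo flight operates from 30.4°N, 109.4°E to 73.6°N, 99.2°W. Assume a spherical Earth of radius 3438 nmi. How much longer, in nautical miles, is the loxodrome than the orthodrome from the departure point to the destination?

Great circle: cos σ = sin φ₁ sin φ₂ + cos φ₁ cos φ₂ cos Δλ,  σ = 1.2957 rad → d_gc = 4454.63 nmi
Rhumb line: Δψ = +1.3798, q = Δφ/Δψ = 0.5464, d_rh = R√(Δφ²+q²Δλ²) = 5600.14 nmi
Excess = 5600.14 − 4454.63 = 1145.51 ≈ 1146 nmi

1146 nmi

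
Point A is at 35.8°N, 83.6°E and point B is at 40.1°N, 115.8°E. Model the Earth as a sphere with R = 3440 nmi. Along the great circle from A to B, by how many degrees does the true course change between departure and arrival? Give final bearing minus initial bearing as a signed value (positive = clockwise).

+20.1°

Initial bearing θ₁ = atan2(sin Δλ cos φ₂, cos φ₁ sin φ₂ − sin φ₁ cos φ₂ cos Δλ) = 70.57°
Final bearing θ₂ = (initial bearing from the destination back to the start) + 180° = 90.71°
Δθ = θ₂ − θ₁ = +20.1°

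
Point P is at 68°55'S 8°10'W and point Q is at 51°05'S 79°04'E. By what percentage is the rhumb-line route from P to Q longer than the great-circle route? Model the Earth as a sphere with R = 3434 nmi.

Great circle: σ = 0.7423 rad → d_gc = Rσ = 2549.2 nmi
Rhumb: Δφ = +0.3113, Δλ = +1.5225, Δψ = +0.6411, q = Δφ/Δψ = 0.4855 → d_rh = R√(Δφ²+q²Δλ²) = 2754.2 nmi
Excess = (2754.2 − 2549.2) / 2549.2 = 205.0 / 2549.2 = 8.04% ≈ 8.0%

8.0%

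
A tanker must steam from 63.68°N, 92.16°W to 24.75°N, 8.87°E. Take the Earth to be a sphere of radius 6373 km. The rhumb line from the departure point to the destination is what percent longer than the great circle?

8.0%

Great circle: σ = 1.2680 rad → d_gc = Rσ = 8080.8 km
Rhumb: Δφ = -0.6795, Δλ = +1.7633, Δψ = -1.0072, q = Δφ/Δψ = 0.6746 → d_rh = R√(Δφ²+q²Δλ²) = 8730.6 km
Excess = (8730.6 − 8080.8) / 8080.8 = 649.8 / 8080.8 = 8.04% ≈ 8.0%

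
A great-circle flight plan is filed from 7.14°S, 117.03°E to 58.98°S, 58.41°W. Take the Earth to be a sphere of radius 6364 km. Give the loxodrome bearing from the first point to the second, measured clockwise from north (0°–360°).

Meridional parts: M(φ₁)=-0.1249, M(φ₂)=-1.2819 → ΔM = -1.1569;  Δλ = -3.0620 rad
tan C = Δλ / ΔM = +2.6466 → C = 249.30°

249.3°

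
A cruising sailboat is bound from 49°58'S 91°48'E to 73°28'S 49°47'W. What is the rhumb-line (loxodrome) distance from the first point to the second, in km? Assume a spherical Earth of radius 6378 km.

7503 km

Rhumb course C = atan2(Δλ, Δψ) with Δψ = ln[tan(π/4+φ₂/2)/tan(π/4+φ₁/2)] = -0.9192, Δλ = -2.4711 → C = 249.59°
d = R·|Δφ| / |cos C| = 6378·0.41015 / 0.34866 = 7503 km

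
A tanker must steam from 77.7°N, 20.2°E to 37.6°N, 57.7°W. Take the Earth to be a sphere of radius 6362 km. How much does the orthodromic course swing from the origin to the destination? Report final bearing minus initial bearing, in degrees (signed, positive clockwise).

Initial bearing θ₁ = atan2(sin Δλ cos φ₂, cos φ₁ sin φ₂ − sin φ₁ cos φ₂ cos Δλ) = 267.61°
Final bearing θ₂ = (initial bearing from the destination back to the start) + 180° = 195.58°
Δθ = θ₂ − θ₁ = -72.0°

-72.0°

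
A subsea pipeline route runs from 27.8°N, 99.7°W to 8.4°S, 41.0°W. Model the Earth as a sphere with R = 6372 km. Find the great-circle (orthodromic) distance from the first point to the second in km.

Haversine: a = sin²(Δφ/2)+cos φ₁ cos φ₂ sin²(Δλ/2) = 0.30675;  σ = 2·atan2(√a,√(1−a))
σ = 67.263° → d = Rσ = 6372·1.17397 = 7481 km

7481 km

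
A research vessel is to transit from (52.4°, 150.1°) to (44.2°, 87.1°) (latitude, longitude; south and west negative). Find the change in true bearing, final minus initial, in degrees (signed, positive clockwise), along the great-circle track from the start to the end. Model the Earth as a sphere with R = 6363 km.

-49.3°

At departure: θ₁ = atan2(sin Δλ cos φ₂, cos φ₁ sin φ₂ − sin φ₁ cos φ₂ cos Δλ) = 284.69°
At arrival: θ₂ = atan2(sin Δλ cos φ₁, −cos φ₂ sin φ₁ + sin φ₂ cos φ₁ cos Δλ) = 235.41°
Δθ = θ₂ − θ₁ = -49.3°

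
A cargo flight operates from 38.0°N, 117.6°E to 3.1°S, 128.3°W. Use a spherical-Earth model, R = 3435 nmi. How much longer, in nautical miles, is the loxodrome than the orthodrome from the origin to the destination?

Great circle: cos σ = sin φ₁ sin φ₂ + cos φ₁ cos φ₂ cos Δλ,  σ = 1.9333 rad → d_gc = 6640.8 nmi
Rhumb line: Δψ = -0.7721, q = Δφ/Δψ = 0.9290, d_rh = R√(Δφ²+q²Δλ²) = 6816.1 nmi
Excess = 6816.1 − 6640.8 = 175.3 ≈ 175 nmi

175 nmi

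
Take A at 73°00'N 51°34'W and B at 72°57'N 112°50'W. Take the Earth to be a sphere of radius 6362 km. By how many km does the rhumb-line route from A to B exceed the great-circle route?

Great circle: cos σ = sin φ₁ sin φ₂ + cos φ₁ cos φ₂ cos Δλ,  σ = 0.2995 rad → d_gc = 1905.4 km
Rhumb line: Δψ = -0.0030, q = Δφ/Δψ = 0.2928, d_rh = R√(Δφ²+q²Δλ²) = 1991.8 km
Excess = 1991.8 − 1905.4 = 86.4 ≈ 86 km

86 km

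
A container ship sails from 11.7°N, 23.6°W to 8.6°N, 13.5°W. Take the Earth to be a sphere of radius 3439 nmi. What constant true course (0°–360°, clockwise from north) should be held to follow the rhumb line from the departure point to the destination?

107.3°

Δψ = ln[tan(π/4+φ₂/2)/tan(π/4+φ₁/2)] = -0.0550
Δλ = +0.1763 rad (taken the short way round)
course = atan2(Δλ, Δψ) = 107.32°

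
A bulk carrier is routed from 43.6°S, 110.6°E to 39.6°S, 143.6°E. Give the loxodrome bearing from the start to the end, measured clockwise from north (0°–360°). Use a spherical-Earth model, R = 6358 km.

80.8°

Meridional parts: M(φ₁)=-0.8472, M(φ₂)=-0.7538 → ΔM = +0.0934;  Δλ = +0.5760 rad
tan C = Δλ / ΔM = +6.1661 → C = 80.79°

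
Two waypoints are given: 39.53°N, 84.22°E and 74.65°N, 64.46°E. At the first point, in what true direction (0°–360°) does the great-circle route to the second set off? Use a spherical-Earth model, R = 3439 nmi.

N = sin Δλ·cos φ₂ = -0.0895;  D = cos φ₁ sin φ₂ − sin φ₁ cos φ₂ cos Δλ = +0.5852
initial course = atan2(N, D) = 351.31°

351.3°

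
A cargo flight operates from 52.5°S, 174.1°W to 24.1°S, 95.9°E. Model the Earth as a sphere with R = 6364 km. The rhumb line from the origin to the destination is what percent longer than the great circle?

Great circle: σ = 1.2409 rad → d_gc = Rσ = 7897.1 km
Rhumb: Δφ = +0.4957, Δλ = -1.5708, Δψ = +0.6468, q = Δφ/Δψ = 0.7663 → d_rh = R√(Δφ²+q²Δλ²) = 8284.8 km
Excess = (8284.8 − 7897.1) / 7897.1 = 387.7 / 7897.1 = 4.91% ≈ 4.9%

4.9%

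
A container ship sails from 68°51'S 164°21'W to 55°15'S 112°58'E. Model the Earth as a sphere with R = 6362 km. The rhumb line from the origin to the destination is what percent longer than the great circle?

Great circle: σ = 0.6559 rad → d_gc = Rσ = 4172.9 km
Rhumb: Δφ = +0.2374, Δλ = -1.4431, Δψ = +0.5164, q = Δφ/Δψ = 0.4596 → d_rh = R√(Δφ²+q²Δλ²) = 4481.9 km
Excess = (4481.9 − 4172.9) / 4172.9 = 309.0 / 4172.9 = 7.40% ≈ 7.4%

7.4%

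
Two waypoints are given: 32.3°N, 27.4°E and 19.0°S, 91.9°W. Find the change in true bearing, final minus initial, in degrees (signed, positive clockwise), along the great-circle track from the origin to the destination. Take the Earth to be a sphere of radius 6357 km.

-24.7°

Initial bearing θ₁ = atan2(sin Δλ cos φ₂, cos φ₁ sin φ₂ − sin φ₁ cos φ₂ cos Δλ) = 268.06°
Final bearing θ₂ = (initial bearing from the destination back to the start) + 180° = 243.31°
Δθ = θ₂ − θ₁ = -24.7°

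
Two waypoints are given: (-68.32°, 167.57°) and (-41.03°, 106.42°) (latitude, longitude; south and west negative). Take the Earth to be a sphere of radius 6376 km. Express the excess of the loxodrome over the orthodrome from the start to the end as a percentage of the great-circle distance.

Great circle: σ = 0.7310 rad → d_gc = Rσ = 4661.1 km
Rhumb: Δφ = +0.4763, Δλ = -1.0673, Δψ = +0.8664, q = Δφ/Δψ = 0.5497 → d_rh = R√(Δφ²+q²Δλ²) = 4818.5 km
Excess = (4818.5 − 4661.1) / 4661.1 = 157.4 / 4661.1 = 3.38% ≈ 3.4%

3.4%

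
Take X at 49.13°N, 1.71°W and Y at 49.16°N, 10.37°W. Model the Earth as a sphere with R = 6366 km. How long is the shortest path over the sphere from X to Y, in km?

629 km

cos σ = sin φ₁ sin φ₂ + cos φ₁ cos φ₂ cos Δλ
      = sin(49.13°)sin(49.16°) + cos(49.13°)cos(49.16°)cos(-8.66°) = 0.9951
σ = 5.662° → d = Rσ = 6366·0.09882 = 629 km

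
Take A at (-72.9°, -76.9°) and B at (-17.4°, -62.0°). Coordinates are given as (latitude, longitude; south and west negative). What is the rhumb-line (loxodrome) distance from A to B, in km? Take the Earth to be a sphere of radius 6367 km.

6250 km

Rhumb course C = atan2(Δλ, Δψ) with Δψ = ln[tan(π/4+φ₂/2)/tan(π/4+φ₁/2)] = +1.5864, Δλ = +0.2601 → C = 9.31°
d = R·|Δφ| / |cos C| = 6367·0.96866 / 0.98683 = 6250 km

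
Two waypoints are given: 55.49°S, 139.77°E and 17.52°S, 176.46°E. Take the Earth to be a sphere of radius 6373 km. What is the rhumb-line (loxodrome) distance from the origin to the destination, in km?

Rhumb course C = atan2(Δλ, Δψ) with Δψ = ln[tan(π/4+φ₂/2)/tan(π/4+φ₁/2)] = +0.8586, Δλ = +0.6404 → C = 36.72°
d = R·|Δφ| / |cos C| = 6373·0.66270 / 0.80160 = 5269 km

5269 km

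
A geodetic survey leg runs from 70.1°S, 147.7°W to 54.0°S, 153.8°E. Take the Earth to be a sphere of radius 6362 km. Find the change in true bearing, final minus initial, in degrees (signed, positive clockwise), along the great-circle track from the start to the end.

+53.1°

At departure: θ₁ = atan2(sin Δλ cos φ₂, cos φ₁ sin φ₂ − sin φ₁ cos φ₂ cos Δλ) = 271.53°
At arrival: θ₂ = atan2(sin Δλ cos φ₁, −cos φ₂ sin φ₁ + sin φ₂ cos φ₁ cos Δλ) = 324.63°
Δθ = θ₂ − θ₁ = +53.1°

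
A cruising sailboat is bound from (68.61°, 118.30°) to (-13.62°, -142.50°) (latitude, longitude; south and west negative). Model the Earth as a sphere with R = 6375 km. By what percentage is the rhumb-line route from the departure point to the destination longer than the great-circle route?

4.8%

Great circle: σ = 1.8504 rad → d_gc = Rσ = 11796.0 km
Rhumb: Δφ = -1.4352, Δλ = +1.7314, Δψ = -1.9067, q = Δφ/Δψ = 0.7527 → d_rh = R√(Δφ²+q²Δλ²) = 12358.4 km
Excess = (12358.4 − 11796.0) / 11796.0 = 562.4 / 11796.0 = 4.77% ≈ 4.8%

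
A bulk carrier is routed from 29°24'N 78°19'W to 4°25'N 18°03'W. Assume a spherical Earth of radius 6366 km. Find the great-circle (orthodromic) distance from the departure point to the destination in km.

Haversine: a = sin²(Δφ/2)+cos φ₁ cos φ₂ sin²(Δλ/2) = 0.26569;  σ = 2·atan2(√a,√(1−a))
σ = 62.056° → d = Rσ = 6366·1.08308 = 6895 km

6895 km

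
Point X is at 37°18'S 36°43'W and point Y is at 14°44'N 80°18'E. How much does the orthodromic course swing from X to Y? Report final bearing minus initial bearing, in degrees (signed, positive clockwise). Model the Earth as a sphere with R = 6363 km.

-39.1°

Initial bearing θ₁ = atan2(sin Δλ cos φ₂, cos φ₁ sin φ₂ − sin φ₁ cos φ₂ cos Δλ) = 94.24°
Final bearing θ₂ = (initial bearing from the destination back to the start) + 180° = 55.11°
Δθ = θ₂ − θ₁ = -39.1°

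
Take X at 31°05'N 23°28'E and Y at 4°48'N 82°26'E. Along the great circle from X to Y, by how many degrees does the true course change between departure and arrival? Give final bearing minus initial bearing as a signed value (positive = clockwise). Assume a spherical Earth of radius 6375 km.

+20.3°

At departure: θ₁ = atan2(sin Δλ cos φ₂, cos φ₁ sin φ₂ − sin φ₁ cos φ₂ cos Δλ) = 102.77°
At arrival: θ₂ = atan2(sin Δλ cos φ₁, −cos φ₂ sin φ₁ + sin φ₂ cos φ₁ cos Δλ) = 123.05°
Δθ = θ₂ − θ₁ = +20.3°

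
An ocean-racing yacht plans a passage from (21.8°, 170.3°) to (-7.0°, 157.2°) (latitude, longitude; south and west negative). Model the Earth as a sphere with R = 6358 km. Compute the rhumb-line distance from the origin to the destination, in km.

Rhumb course C = atan2(Δλ, Δψ) with Δψ = ln[tan(π/4+φ₂/2)/tan(π/4+φ₁/2)] = -0.5125, Δλ = -0.2286 → C = 204.04°
d = R·|Δφ| / |cos C| = 6358·0.50265 / 0.91324 = 3500 km

3500 km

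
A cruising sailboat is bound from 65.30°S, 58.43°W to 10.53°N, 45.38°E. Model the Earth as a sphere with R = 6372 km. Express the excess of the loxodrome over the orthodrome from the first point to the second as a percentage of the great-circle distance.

Great circle: σ = 1.8381 rad → d_gc = Rσ = 11712.1 km
Rhumb: Δφ = +1.3235, Δλ = +1.8118, Δψ = +1.7037, q = Δφ/Δψ = 0.7768 → d_rh = R√(Δφ²+q²Δλ²) = 12310.5 km
Excess = (12310.5 − 11712.1) / 11712.1 = 598.4 / 11712.1 = 5.11% ≈ 5.1%

5.1%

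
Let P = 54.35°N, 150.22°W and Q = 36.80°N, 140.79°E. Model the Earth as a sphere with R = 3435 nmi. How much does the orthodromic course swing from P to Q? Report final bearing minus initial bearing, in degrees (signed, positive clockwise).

-52.8°

Initial bearing θ₁ = atan2(sin Δλ cos φ₂, cos φ₁ sin φ₂ − sin φ₁ cos φ₂ cos Δλ) = 278.81°
Final bearing θ₂ = (initial bearing from the destination back to the start) + 180° = 226.00°
Δθ = θ₂ − θ₁ = -52.8°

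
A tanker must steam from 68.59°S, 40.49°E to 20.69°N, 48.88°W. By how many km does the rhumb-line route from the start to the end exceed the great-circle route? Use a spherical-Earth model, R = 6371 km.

391 km

Great circle: cos σ = sin φ₁ sin φ₂ + cos φ₁ cos φ₂ cos Δλ,  σ = 1.9020 rad → d_gc = 12117.6 km
Rhumb line: Δψ = +2.0350, q = Δφ/Δψ = 0.7657, d_rh = R√(Δφ²+q²Δλ²) = 12508.2 km
Excess = 12508.2 − 12117.6 = 390.6 ≈ 391 km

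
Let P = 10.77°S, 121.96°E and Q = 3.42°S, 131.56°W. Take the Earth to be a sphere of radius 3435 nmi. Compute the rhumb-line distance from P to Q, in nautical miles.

6346 nmi

Δψ = ln[tan(π/4+φ₂/2)/tan(π/4+φ₁/2)] = +0.1294;  Δφ = +0.1283 rad,  Δλ = +1.8584 rad
q = Δφ/Δψ = 0.9916
d = R·√(Δφ² + q²Δλ²) = 3435·1.84735 = 6346 nmi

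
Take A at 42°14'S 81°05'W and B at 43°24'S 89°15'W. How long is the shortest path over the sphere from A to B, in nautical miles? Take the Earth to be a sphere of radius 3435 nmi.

366 nmi

cos σ = sin φ₁ sin φ₂ + cos φ₁ cos φ₂ cos Δλ
      = sin(-42.23°)sin(-43.40°) + cos(-42.23°)cos(-43.40°)cos(-8.17°) = 0.9943
σ = 6.100° → d = Rσ = 3435·0.10647 = 366 nmi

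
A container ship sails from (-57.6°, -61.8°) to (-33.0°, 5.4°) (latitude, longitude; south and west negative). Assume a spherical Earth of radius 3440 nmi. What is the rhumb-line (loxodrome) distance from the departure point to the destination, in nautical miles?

3139 nmi

Rhumb course C = atan2(Δλ, Δψ) with Δψ = ln[tan(π/4+φ₂/2)/tan(π/4+φ₁/2)] = +0.6253, Δλ = +1.1729 → C = 61.93°
d = R·|Δφ| / |cos C| = 3440·0.42935 / 0.47047 = 3139 nmi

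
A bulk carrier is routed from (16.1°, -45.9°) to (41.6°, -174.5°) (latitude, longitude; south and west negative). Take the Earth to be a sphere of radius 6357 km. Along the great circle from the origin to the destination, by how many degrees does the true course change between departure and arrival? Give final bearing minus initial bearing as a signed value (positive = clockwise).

Initial bearing θ₁ = atan2(sin Δλ cos φ₂, cos φ₁ sin φ₂ − sin φ₁ cos φ₂ cos Δλ) = 322.70°
Final bearing θ₂ = (initial bearing from the destination back to the start) + 180° = 231.12°
Δθ = θ₂ − θ₁ = -91.6°

-91.6°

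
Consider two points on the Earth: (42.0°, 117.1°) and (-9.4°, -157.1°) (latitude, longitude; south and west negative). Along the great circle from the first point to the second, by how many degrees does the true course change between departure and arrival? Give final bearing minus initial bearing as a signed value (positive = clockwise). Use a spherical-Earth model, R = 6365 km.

Initial bearing θ₁ = atan2(sin Δλ cos φ₂, cos φ₁ sin φ₂ − sin φ₁ cos φ₂ cos Δλ) = 99.79°
Final bearing θ₂ = (initial bearing from the destination back to the start) + 180° = 132.07°
Δθ = θ₂ − θ₁ = +32.3°

+32.3°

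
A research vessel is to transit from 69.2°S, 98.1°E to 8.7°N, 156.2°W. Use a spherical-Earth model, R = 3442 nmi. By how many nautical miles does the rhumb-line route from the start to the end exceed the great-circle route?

385 nmi

Great circle: cos σ = sin φ₁ sin φ₂ + cos φ₁ cos φ₂ cos Δλ,  σ = 1.8094 rad → d_gc = 6228.1 nmi
Rhumb line: Δψ = +1.8478, q = Δφ/Δψ = 0.7358, d_rh = R√(Δφ²+q²Δλ²) = 6612.9 nmi
Excess = 6612.9 − 6228.1 = 384.8 ≈ 385 nmi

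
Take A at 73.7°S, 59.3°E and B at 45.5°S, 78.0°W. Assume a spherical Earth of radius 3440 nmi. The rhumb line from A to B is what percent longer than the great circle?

Great circle: σ = 1.0003 rad → d_gc = Rσ = 3441.2 nmi
Rhumb: Δφ = +0.4922, Δλ = -2.3963, Δψ = +1.0497, q = Δφ/Δψ = 0.4689 → d_rh = R√(Δφ²+q²Δλ²) = 4219.9 nmi
Excess = (4219.9 − 3441.2) / 3441.2 = 778.7 / 3441.2 = 22.63% ≈ 22.6%

22.6%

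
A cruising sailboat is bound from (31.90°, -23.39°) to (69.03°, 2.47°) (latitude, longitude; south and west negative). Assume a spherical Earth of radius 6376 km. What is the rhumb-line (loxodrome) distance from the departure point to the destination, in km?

4467 km

Rhumb course C = atan2(Δλ, Δψ) with Δψ = ln[tan(π/4+φ₂/2)/tan(π/4+φ₁/2)] = +1.0991, Δλ = +0.4513 → C = 22.33°
d = R·|Δφ| / |cos C| = 6376·0.64804 / 0.92504 = 4467 km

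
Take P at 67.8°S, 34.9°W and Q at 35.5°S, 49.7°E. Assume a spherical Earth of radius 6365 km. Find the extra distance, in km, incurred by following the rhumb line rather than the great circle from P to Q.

Great circle: cos σ = sin φ₁ sin φ₂ + cos φ₁ cos φ₂ cos Δλ,  σ = 0.9684 rad → d_gc = 6164.0 km
Rhumb line: Δψ = +0.9651, q = Δφ/Δψ = 0.5841, d_rh = R√(Δφ²+q²Δλ²) = 6558.2 km
Excess = 6558.2 − 6164.0 = 394.2 ≈ 394 km

394 km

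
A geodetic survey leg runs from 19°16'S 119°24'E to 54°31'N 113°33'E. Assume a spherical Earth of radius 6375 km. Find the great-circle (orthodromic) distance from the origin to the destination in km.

8228 km

cos σ = sin φ₁ sin φ₂ + cos φ₁ cos φ₂ cos Δλ
      = sin(-19.27°)sin(54.52°) + cos(-19.27°)cos(54.52°)cos(-5.85°) = 0.2764
σ = 73.954° → d = Rσ = 6375·1.29073 = 8228 km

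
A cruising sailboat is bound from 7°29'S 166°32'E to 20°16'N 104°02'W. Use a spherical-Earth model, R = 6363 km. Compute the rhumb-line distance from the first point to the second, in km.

10245 km

Rhumb course C = atan2(Δλ, Δψ) with Δψ = ln[tan(π/4+φ₂/2)/tan(π/4+φ₁/2)] = +0.4923, Δλ = +1.5609 → C = 72.49°
d = R·|Δφ| / |cos C| = 6363·0.48433 / 0.30080 = 10245 km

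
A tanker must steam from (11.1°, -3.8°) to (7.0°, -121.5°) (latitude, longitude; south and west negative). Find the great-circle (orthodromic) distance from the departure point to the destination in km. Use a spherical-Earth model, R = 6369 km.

12830 km

Haversine: a = sin²(Δφ/2)+cos φ₁ cos φ₂ sin²(Δλ/2) = 0.71464;  σ = 2·atan2(√a,√(1−a))
σ = 115.422° → d = Rσ = 6369·2.01450 = 12830 km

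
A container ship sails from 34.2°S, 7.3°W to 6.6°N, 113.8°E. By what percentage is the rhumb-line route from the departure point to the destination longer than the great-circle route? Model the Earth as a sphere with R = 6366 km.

2.1%

Great circle: σ = 2.0817 rad → d_gc = Rσ = 13252.3 km
Rhumb: Δφ = +0.7121, Δλ = +2.1136, Δψ = +0.7513, q = Δφ/Δψ = 0.9478 → d_rh = R√(Δφ²+q²Δλ²) = 13534.4 km
Excess = (13534.4 − 13252.3) / 13252.3 = 282.1 / 13252.3 = 2.13% ≈ 2.1%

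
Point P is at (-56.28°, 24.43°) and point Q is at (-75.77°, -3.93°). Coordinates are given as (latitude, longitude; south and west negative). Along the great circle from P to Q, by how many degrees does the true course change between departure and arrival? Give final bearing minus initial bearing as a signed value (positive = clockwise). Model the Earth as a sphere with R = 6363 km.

+26.4°

At departure: θ₁ = atan2(sin Δλ cos φ₂, cos φ₁ sin φ₂ − sin φ₁ cos φ₂ cos Δλ) = 198.06°
At arrival: θ₂ = atan2(sin Δλ cos φ₁, −cos φ₂ sin φ₁ + sin φ₂ cos φ₁ cos Δλ) = 224.42°
Δθ = θ₂ − θ₁ = +26.4°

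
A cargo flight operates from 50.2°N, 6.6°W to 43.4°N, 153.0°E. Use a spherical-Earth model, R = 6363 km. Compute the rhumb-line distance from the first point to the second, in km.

Rhumb course C = atan2(Δλ, Δψ) with Δψ = ln[tan(π/4+φ₂/2)/tan(π/4+φ₁/2)] = -0.1737, Δλ = +2.7855 → C = 93.57°
d = R·|Δφ| / |cos C| = 6363·0.11868 / 0.06224 = 12133 km

12133 km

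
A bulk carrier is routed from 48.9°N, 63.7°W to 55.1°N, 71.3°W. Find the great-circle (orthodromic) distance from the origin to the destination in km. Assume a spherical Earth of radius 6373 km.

cos σ = sin φ₁ sin φ₂ + cos φ₁ cos φ₂ cos Δλ
      = sin(48.90°)sin(55.10°) + cos(48.90°)cos(55.10°)cos(-7.60°) = 0.9908
σ = 7.758° → d = Rσ = 6373·0.13540 = 863 km

863 km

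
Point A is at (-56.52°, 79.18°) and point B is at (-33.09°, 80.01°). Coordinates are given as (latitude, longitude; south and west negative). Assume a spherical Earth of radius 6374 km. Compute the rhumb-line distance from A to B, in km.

2607 km

Rhumb course C = atan2(Δλ, Δψ) with Δψ = ln[tan(π/4+φ₂/2)/tan(π/4+φ₁/2)] = +0.5888, Δλ = +0.0145 → C = 1.41°
d = R·|Δφ| / |cos C| = 6374·0.40893 / 0.99970 = 2607 km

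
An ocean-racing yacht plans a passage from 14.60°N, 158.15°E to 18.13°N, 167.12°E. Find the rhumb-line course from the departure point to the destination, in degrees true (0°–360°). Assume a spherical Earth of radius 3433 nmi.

Meridional parts: M(φ₁)=+0.2576, M(φ₂)=+0.3218 → ΔM = +0.0642;  Δλ = +0.1566 rad
tan C = Δλ / ΔM = +2.4377 → C = 67.70°

67.7°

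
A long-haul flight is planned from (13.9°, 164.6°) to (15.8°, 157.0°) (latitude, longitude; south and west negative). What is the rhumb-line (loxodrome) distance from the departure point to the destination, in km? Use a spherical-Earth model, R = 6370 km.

844 km

Δψ = ln[tan(π/4+φ₂/2)/tan(π/4+φ₁/2)] = +0.0343;  Δφ = +0.0332 rad,  Δλ = -0.1326 rad
q = Δφ/Δψ = 0.9665
d = R·√(Δφ² + q²Δλ²) = 6370·0.13243 = 844 km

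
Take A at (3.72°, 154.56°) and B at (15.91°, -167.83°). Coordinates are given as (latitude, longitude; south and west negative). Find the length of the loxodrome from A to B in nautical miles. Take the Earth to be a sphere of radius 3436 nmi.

Δψ = ln[tan(π/4+φ₂/2)/tan(π/4+φ₁/2)] = +0.2163;  Δφ = +0.2128 rad,  Δλ = +0.6564 rad
q = Δφ/Δψ = 0.9834
d = R·√(Δφ² + q²Δλ²) = 3436·0.67967 = 2335 nmi

2335 nmi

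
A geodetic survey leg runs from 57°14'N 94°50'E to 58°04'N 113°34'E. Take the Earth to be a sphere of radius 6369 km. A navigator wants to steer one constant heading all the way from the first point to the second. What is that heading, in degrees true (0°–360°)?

Δψ = ln[tan(π/4+φ₂/2)/tan(π/4+φ₁/2)] = +0.0272
Δλ = +0.3270 rad (taken the short way round)
course = atan2(Δλ, Δψ) = 85.25°

85.2°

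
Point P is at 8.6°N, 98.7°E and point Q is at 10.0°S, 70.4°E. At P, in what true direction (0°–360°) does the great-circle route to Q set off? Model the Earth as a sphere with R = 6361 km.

237.2°

θ = atan2( sin Δλ·cos φ₂ ,  cos φ₁ sin φ₂ − sin φ₁ cos φ₂ cos Δλ )
  = atan2(-0.4669, -0.3014) = 237.16°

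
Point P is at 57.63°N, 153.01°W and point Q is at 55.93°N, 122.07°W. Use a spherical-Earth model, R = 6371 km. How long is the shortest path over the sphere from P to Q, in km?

1878 km

Haversine: a = sin²(Δφ/2)+cos φ₁ cos φ₂ sin²(Δλ/2) = 0.02156;  σ = 2·atan2(√a,√(1−a))
σ = 16.886° → d = Rσ = 6371·0.29472 = 1878 km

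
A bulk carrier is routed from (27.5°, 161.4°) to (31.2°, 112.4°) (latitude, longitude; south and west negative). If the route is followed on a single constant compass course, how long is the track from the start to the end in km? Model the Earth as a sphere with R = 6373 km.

Δψ = ln[tan(π/4+φ₂/2)/tan(π/4+φ₁/2)] = +0.0741;  Δφ = +0.0646 rad,  Δλ = -0.8552 rad
q = Δφ/Δψ = 0.8714
d = R·√(Δφ² + q²Δλ²) = 6373·0.74802 = 4767 km

4767 km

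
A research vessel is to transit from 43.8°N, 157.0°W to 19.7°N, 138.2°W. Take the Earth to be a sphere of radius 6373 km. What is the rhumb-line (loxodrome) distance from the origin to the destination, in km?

Rhumb course C = atan2(Δλ, Δψ) with Δψ = ln[tan(π/4+φ₂/2)/tan(π/4+φ₁/2)] = -0.5012, Δλ = +0.3281 → C = 146.79°
d = R·|Δφ| / |cos C| = 6373·0.42062 / 0.83668 = 3204 km

3204 km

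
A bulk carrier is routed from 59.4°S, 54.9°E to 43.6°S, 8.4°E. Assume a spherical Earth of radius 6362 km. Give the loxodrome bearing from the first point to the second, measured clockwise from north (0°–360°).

Δψ = ln[tan(π/4+φ₂/2)/tan(π/4+φ₁/2)] = +0.4490
Δλ = -0.8116 rad (taken the short way round)
course = atan2(Δλ, Δψ) = 298.95°

299.0°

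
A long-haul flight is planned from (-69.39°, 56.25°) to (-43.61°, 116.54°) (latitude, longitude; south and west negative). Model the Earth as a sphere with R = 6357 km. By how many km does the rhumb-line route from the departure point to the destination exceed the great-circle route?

149 km

Great circle: cos σ = sin φ₁ sin φ₂ + cos φ₁ cos φ₂ cos Δλ,  σ = 0.6889 rad → d_gc = 4379.6 km
Rhumb line: Δψ = +0.8573, q = Δφ/Δψ = 0.5249, d_rh = R√(Δφ²+q²Δλ²) = 4528.6 km
Excess = 4528.6 − 4379.6 = 149.0 ≈ 149 km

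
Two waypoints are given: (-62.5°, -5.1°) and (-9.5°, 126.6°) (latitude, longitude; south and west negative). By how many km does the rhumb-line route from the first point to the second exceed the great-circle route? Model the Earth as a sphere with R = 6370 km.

Great circle: cos σ = sin φ₁ sin φ₂ + cos φ₁ cos φ₂ cos Δλ,  σ = 1.7280 rad → d_gc = 11007.4 km
Rhumb line: Δψ = +1.2412, q = Δφ/Δψ = 0.7453, d_rh = R√(Δφ²+q²Δλ²) = 12401.8 km
Excess = 12401.8 − 11007.4 = 1394.4 ≈ 1394 km

1394 km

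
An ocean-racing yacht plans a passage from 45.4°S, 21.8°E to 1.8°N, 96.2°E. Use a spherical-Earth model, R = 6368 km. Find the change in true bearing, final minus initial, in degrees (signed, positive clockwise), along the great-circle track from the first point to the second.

-34.2°

Initial bearing θ₁ = atan2(sin Δλ cos φ₂, cos φ₁ sin φ₂ − sin φ₁ cos φ₂ cos Δλ) = 77.50°
Final bearing θ₂ = (initial bearing from the destination back to the start) + 180° = 43.30°
Δθ = θ₂ − θ₁ = -34.2°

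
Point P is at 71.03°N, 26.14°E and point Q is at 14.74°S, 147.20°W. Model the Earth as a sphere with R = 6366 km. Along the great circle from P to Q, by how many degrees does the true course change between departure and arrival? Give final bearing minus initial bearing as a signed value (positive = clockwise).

-169.7°

Initial bearing θ₁ = atan2(sin Δλ cos φ₂, cos φ₁ sin φ₂ − sin φ₁ cos φ₂ cos Δλ) = 352.26°
Final bearing θ₂ = (initial bearing from the destination back to the start) + 180° = 182.59°
Δθ = θ₂ − θ₁ = -169.7°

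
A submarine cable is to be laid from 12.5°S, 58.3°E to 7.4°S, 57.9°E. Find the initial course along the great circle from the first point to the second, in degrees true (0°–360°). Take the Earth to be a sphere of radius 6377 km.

355.5°

θ = atan2( sin Δλ·cos φ₂ ,  cos φ₁ sin φ₂ − sin φ₁ cos φ₂ cos Δλ )
  = atan2(-0.0069, +0.0889) = 355.55°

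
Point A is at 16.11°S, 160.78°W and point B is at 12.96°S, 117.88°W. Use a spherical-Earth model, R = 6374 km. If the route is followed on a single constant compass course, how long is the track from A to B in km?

4632 km

Δψ = ln[tan(π/4+φ₂/2)/tan(π/4+φ₁/2)] = +0.0568;  Δφ = +0.0550 rad,  Δλ = +0.7487 rad
q = Δφ/Δψ = 0.9679
d = R·√(Δφ² + q²Δλ²) = 6374·0.72676 = 4632 km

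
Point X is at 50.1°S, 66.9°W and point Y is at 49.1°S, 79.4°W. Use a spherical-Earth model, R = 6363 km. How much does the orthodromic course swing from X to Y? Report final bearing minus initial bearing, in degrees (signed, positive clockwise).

At departure: θ₁ = atan2(sin Δλ cos φ₂, cos φ₁ sin φ₂ − sin φ₁ cos φ₂ cos Δλ) = 272.24°
At arrival: θ₂ = atan2(sin Δλ cos φ₁, −cos φ₂ sin φ₁ + sin φ₂ cos φ₁ cos Δλ) = 281.78°
Δθ = θ₂ − θ₁ = +9.5°

+9.5°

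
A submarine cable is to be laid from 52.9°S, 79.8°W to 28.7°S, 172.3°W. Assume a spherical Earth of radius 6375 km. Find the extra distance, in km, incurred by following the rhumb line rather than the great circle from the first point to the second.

Great circle: cos σ = sin φ₁ sin φ₂ + cos φ₁ cos φ₂ cos Δλ,  σ = 1.2026 rad → d_gc = 7666.5 km
Rhumb line: Δψ = +0.5687, q = Δφ/Δψ = 0.7427, d_rh = R√(Δφ²+q²Δλ²) = 8104.7 km
Excess = 8104.7 − 7666.5 = 438.2 ≈ 438 km

438 km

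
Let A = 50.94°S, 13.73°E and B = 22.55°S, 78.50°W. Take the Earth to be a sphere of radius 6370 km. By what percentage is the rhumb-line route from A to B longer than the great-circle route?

Great circle: σ = 1.2921 rad → d_gc = Rσ = 8230.5 km
Rhumb: Δφ = +0.4955, Δλ = -1.6097, Δψ = +0.6323, q = Δφ/Δψ = 0.7836 → d_rh = R√(Δφ²+q²Δλ²) = 8632.9 km
Excess = (8632.9 − 8230.5) / 8230.5 = 402.4 / 8230.5 = 4.89% ≈ 4.9%

4.9%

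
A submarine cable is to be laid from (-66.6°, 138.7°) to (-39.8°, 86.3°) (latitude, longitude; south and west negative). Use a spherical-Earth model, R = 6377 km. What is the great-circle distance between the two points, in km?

Haversine: a = sin²(Δφ/2)+cos φ₁ cos φ₂ sin²(Δλ/2) = 0.11318;  σ = 2·atan2(√a,√(1−a))
σ = 39.319° → d = Rσ = 6377·0.68624 = 4376 km

4376 km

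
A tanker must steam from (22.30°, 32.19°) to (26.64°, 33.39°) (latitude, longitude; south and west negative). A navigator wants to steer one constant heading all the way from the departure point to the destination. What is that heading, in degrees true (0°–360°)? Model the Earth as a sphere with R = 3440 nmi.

14.1°

Meridional parts: M(φ₁)=+0.3994, M(φ₂)=+0.4827 → ΔM = +0.0833;  Δλ = +0.0209 rad
tan C = Δλ / ΔM = +0.2516 → C = 14.12°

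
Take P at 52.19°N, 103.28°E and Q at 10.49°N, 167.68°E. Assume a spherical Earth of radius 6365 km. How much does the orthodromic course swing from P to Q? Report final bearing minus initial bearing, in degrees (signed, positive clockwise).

+38.6°

Initial bearing θ₁ = atan2(sin Δλ cos φ₂, cos φ₁ sin φ₂ − sin φ₁ cos φ₂ cos Δλ) = 104.18°
Final bearing θ₂ = (initial bearing from the destination back to the start) + 180° = 142.81°
Δθ = θ₂ − θ₁ = +38.6°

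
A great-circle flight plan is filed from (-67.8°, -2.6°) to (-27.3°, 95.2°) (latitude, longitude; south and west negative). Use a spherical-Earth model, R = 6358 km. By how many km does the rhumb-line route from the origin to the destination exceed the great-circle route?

Great circle: cos σ = sin φ₁ sin φ₂ + cos φ₁ cos φ₂ cos Δλ,  σ = 1.1820 rad → d_gc = 7515.1 km
Rhumb line: Δψ = +1.1331, q = Δφ/Δψ = 0.6238, d_rh = R√(Δφ²+q²Δλ²) = 8126.3 km
Excess = 8126.3 − 7515.1 = 611.2 ≈ 611 km

611 km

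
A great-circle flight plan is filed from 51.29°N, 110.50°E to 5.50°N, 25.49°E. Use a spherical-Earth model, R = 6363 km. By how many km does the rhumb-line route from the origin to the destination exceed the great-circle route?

258 km

Great circle: cos σ = sin φ₁ sin φ₂ + cos φ₁ cos φ₂ cos Δλ,  σ = 1.4415 rad → d_gc = 9172.3 km
Rhumb line: Δψ = -0.9501, q = Δφ/Δψ = 0.8412, d_rh = R√(Δφ²+q²Δλ²) = 9430.2 km
Excess = 9430.2 − 9172.3 = 257.9 ≈ 258 km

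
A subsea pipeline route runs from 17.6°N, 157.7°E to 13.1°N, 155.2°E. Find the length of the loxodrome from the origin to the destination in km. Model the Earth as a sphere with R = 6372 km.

Δψ = ln[tan(π/4+φ₂/2)/tan(π/4+φ₁/2)] = -0.0815;  Δφ = -0.0785 rad,  Δλ = -0.0436 rad
q = Δφ/Δψ = 0.9640
d = R·√(Δφ² + q²Δλ²) = 6372·0.08909 = 568 km

568 km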